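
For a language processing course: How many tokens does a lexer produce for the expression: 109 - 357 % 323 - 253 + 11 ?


Scanning '109 - 357 % 323 - 253 + 11'
Token 1: '109' -> integer_literal
Token 2: '-' -> operator
Token 3: '357' -> integer_literal
Token 4: '%' -> operator
Token 5: '323' -> integer_literal
Token 6: '-' -> operator
Token 7: '253' -> integer_literal
Token 8: '+' -> operator
Token 9: '11' -> integer_literal
Total tokens: 9

9


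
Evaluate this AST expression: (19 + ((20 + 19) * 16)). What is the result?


Expression: (19 + ((20 + 19) * 16))
Evaluating step by step:
  20 + 19 = 39
  39 * 16 = 624
  19 + 624 = 643
Result: 643

643


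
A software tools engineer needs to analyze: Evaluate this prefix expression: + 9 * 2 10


Parsing prefix expression: + 9 * 2 10
Step 1: Innermost operation '* 2 10'
  2 * 10 = 20
Step 2: Outer operation '+ 9 [20]'
  9 + 20 = 29

29


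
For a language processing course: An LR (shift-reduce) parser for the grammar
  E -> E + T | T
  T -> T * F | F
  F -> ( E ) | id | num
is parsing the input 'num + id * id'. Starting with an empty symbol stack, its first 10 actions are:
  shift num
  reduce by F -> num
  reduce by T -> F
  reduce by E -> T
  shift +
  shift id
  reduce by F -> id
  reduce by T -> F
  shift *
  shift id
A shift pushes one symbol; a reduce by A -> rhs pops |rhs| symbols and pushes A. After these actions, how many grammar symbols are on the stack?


Tracking the symbol stack through each action:
  Action 1: shift 'num' : push -> stack = [num] (size 1)
  Action 2: reduce by F -> num : pop 1, push F -> stack = [F] (size 1)
  Action 3: reduce by T -> F : pop 1, push T -> stack = [T] (size 1)
  Action 4: reduce by E -> T : pop 1, push E -> stack = [E] (size 1)
  Action 5: shift '+' : push -> stack = [E, +] (size 2)
  Action 6: shift 'id' : push -> stack = [E, +, id] (size 3)
  Action 7: reduce by F -> id : pop 1, push F -> stack = [E, +, F] (size 3)
  Action 8: reduce by T -> F : pop 1, push T -> stack = [E, +, T] (size 3)
  Action 9: shift '*' : push -> stack = [E, +, T, *] (size 4)
  Action 10: shift 'id' : push -> stack = [E, +, T, *, id] (size 5)
Final stack size: 5

5


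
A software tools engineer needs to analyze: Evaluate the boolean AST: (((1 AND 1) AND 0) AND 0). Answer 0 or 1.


Step 1: Evaluate inner node
  1 AND 1 = 1
Step 2: Evaluate next node
  1 AND 0 = 0
Step 3: Evaluate root node
  0 AND 0 = 0

0


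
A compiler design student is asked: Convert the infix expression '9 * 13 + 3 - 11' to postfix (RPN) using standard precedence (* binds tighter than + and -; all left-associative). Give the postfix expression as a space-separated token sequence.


Applying the shunting-yard algorithm:
  Operand 9 -> output
  Push '*' onto operator stack -> op-stack: [*]
  Operand 13 -> output
  See '+' (prec 1); top '*' (prec 2) >= it -> pop '*' to output
  Push '+' onto operator stack -> op-stack: [+]
  Operand 3 -> output
  See '-' (prec 1); top '+' (prec 1) >= it -> pop '+' to output
  Push '-' onto operator stack -> op-stack: [-]
  Operand 11 -> output
  End of input: pop '-' to output
Postfix result: 9 13 * 3 + 11 -

9 13 * 3 + 11 -


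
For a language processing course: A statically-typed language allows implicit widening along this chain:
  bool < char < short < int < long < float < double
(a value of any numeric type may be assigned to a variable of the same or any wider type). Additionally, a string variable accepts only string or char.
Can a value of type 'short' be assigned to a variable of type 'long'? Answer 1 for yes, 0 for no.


Target variable type: long
Source value type: short
Numeric ranks: short=2, long=4
Widening allowed iff rank(source) <= rank(target): 2 <= 4? Yes
Result: 1

1


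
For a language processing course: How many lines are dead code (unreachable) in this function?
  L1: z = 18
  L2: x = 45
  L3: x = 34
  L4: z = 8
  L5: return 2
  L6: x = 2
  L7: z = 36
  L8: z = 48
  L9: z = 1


Analyzing control flow:
  L1: reachable (before return)
  L2: reachable (before return)
  L3: reachable (before return)
  L4: reachable (before return)
  L5: reachable (return statement)
  L6: DEAD (after return at L5)
  L7: DEAD (after return at L5)
  L8: DEAD (after return at L5)
  L9: DEAD (after return at L5)
Return at L5, total lines = 9
Dead lines: L6 through L9
Count: 4

4


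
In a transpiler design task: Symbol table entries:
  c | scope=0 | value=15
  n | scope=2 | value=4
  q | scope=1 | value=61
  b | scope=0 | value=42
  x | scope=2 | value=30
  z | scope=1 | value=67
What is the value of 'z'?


Searching symbol table for 'z':
  c | scope=0 | value=15
  n | scope=2 | value=4
  q | scope=1 | value=61
  b | scope=0 | value=42
  x | scope=2 | value=30
  z | scope=1 | value=67 <- MATCH
Found 'z' at scope 1 with value 67

67


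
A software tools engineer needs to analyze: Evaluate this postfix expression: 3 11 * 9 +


Processing tokens left to right:
Push 3, Push 11
Pop 3 and 11, compute 3 * 11 = 33, push 33
Push 9
Pop 33 and 9, compute 33 + 9 = 42, push 42
Stack result: 42

42


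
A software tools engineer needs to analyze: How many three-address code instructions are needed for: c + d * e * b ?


Expression: c + d * e * b
Generating three-address code (respecting * over +/- precedence):
  Instruction 1: t1 = d * e
  Instruction 2: t2 = t1 * b
  Instruction 3: t3 = c + t2
Total instructions: 3

3


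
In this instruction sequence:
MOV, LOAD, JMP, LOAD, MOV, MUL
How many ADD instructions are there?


Scanning instruction sequence for ADD:
  Position 1: MOV
  Position 2: LOAD
  Position 3: JMP
  Position 4: LOAD
  Position 5: MOV
  Position 6: MUL
Matches at positions: []
Total ADD count: 0

0


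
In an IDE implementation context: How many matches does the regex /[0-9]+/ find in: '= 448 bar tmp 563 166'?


Pattern: /[0-9]+/ (int literals)
Input: '= 448 bar tmp 563 166'
Scanning for matches:
  Match 1: '448'
  Match 2: '563'
  Match 3: '166'
Total matches: 3

3


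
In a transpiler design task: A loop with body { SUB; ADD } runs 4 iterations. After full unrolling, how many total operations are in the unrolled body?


Loop body operations: SUB, ADD (2 ops per iteration)
Unrolling 4 iterations:
  Iteration 1: SUB, ADD (2 ops)
  Iteration 2: SUB, ADD (2 ops)
  Iteration 3: SUB, ADD (2 ops)
  Iteration 4: SUB, ADD (2 ops)
Total: 4 iterations * 2 ops/iter = 8 operations

8


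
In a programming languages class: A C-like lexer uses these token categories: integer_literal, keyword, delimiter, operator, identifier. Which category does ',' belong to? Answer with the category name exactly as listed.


Token: ','
Checking categories:
  identifier: no
  integer_literal: no
  operator: no
  keyword: no
  delimiter: YES
Category: delimiter

delimiter


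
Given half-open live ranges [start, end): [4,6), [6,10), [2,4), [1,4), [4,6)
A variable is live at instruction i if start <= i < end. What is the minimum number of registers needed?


Live ranges:
  Var0: [4, 6)
  Var1: [6, 10)
  Var2: [2, 4)
  Var3: [1, 4)
  Var4: [4, 6)
Sweep-line events (position, delta, active):
  pos=1 start -> active=1
  pos=2 start -> active=2
  pos=4 end -> active=1
  pos=4 end -> active=0
  pos=4 start -> active=1
  pos=4 start -> active=2
  pos=6 end -> active=1
  pos=6 end -> active=0
  pos=6 start -> active=1
  pos=10 end -> active=0
Maximum simultaneous active: 2
Minimum registers needed: 2

2


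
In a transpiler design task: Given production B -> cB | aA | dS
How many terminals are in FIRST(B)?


Production: B -> cB | aA | dS
Examining each alternative for leading terminals:
  B -> cB : first terminal = 'c'
  B -> aA : first terminal = 'a'
  B -> dS : first terminal = 'd'
FIRST(B) = {a, c, d}
Count: 3

3


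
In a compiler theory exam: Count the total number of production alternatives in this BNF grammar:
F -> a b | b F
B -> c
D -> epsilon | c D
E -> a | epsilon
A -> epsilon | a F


Counting alternatives per rule:
  F: 2 alternative(s)
  B: 1 alternative(s)
  D: 2 alternative(s)
  E: 2 alternative(s)
  A: 2 alternative(s)
Sum: 2 + 1 + 2 + 2 + 2 = 9

9


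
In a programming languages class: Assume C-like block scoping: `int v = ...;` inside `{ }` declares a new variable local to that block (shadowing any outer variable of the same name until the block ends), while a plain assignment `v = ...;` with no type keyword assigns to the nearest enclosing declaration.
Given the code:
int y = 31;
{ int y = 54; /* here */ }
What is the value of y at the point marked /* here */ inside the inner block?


Analyzing scoping rules:
Outer scope: declares y = 31
Inner block: 'int y = 54;' declares a NEW y that shadows the outer one
Inside the block the inner declaration is in scope -> 54
Result: 54

54


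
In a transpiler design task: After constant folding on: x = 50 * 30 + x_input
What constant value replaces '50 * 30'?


Identifying constant sub-expression:
  Original: x = 50 * 30 + x_input
  50 and 30 are both compile-time constants
  Evaluating: 50 * 30 = 1500
  After folding: x = 1500 + x_input

1500


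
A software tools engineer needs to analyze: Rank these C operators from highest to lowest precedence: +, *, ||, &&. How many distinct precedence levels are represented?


Looking up precedence for each operator:
  + -> precedence 5
  * -> precedence 6
  || -> precedence 1
  && -> precedence 2
Sorted highest to lowest: *, +, &&, ||
Distinct precedence values: [6, 5, 2, 1]
Number of distinct levels: 4

4


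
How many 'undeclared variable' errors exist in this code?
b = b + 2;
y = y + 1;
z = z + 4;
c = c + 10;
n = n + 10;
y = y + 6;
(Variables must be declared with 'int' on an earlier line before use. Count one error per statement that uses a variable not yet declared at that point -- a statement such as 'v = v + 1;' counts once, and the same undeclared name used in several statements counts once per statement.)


Scanning code line by line:
  Line 1: use 'b' -> ERROR (undeclared)
  Line 2: use 'y' -> ERROR (undeclared)
  Line 3: use 'z' -> ERROR (undeclared)
  Line 4: use 'c' -> ERROR (undeclared)
  Line 5: use 'n' -> ERROR (undeclared)
  Line 6: use 'y' -> ERROR (undeclared)
Total undeclared variable errors: 6

6


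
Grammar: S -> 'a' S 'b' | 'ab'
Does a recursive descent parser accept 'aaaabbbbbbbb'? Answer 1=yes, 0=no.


Grammar accepts strings of the form a^n b^n (n >= 1)
Word: 'aaaabbbbbbbb'
Counting: 4 a's and 8 b's
Check: 4 == 8? No
Mismatch: a-count != b-count
Rejected

0


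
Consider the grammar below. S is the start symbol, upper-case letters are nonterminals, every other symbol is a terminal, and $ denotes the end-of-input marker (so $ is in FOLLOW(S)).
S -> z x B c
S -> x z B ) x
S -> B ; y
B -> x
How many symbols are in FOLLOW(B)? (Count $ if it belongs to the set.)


S is the start symbol and does not occur in any rule body, so FOLLOW(S) = {$}.
Examining every occurrence of B in a rule body:
  S -> z x B c : B is followed by terminal 'c' -> add 'c'
  S -> x z B ) x : B is followed by terminal ')' -> add ')'
  S -> B ; y : B is followed by terminal ';' -> add ';'
  B -> x : B does not occur in the body -> contributes nothing
FOLLOW(B) = {), ;, c}
Count: 3

3


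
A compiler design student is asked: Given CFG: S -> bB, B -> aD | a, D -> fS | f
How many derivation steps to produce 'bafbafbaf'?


Grammar: S -> bB, B -> aD | a, D -> fS | f
Deriving 'bafbafbaf':
Step 1: S -> bB => bB
Step 2: B -> aD => baD
Step 3: D -> fS => bafS
Step 4: S -> bB => bafbB
Step 5: B -> aD => bafbaD
Step 6: D -> fS => bafbafS
Step 7: S -> bB => bafbafbB
Step 8: B -> aD => bafbafbaD
Step 9: D -> f => bafbafbaf
Total derivation steps: 9

9


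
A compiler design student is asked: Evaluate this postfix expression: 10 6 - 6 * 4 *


Processing tokens left to right:
Push 10, Push 6
Pop 10 and 6, compute 10 - 6 = 4, push 4
Push 6
Pop 4 and 6, compute 4 * 6 = 24, push 24
Push 4
Pop 24 and 4, compute 24 * 4 = 96, push 96
Stack result: 96

96


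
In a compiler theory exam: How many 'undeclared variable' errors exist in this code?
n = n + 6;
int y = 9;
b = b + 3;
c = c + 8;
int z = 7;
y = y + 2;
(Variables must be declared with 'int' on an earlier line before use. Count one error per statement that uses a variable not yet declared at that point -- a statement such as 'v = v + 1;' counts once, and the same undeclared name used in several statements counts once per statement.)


Scanning code line by line:
  Line 1: use 'n' -> ERROR (undeclared)
  Line 2: declare 'y' -> declared = ['y']
  Line 3: use 'b' -> ERROR (undeclared)
  Line 4: use 'c' -> ERROR (undeclared)
  Line 5: declare 'z' -> declared = ['y', 'z']
  Line 6: use 'y' -> OK (declared)
Total undeclared variable errors: 3

3


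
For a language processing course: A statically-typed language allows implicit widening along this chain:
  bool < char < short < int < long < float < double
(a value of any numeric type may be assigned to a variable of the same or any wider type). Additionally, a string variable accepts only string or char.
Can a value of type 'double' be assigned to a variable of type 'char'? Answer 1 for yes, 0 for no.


Target variable type: char
Source value type: double
Numeric ranks: double=6, char=1
Widening allowed iff rank(source) <= rank(target): 6 <= 1? No
Result: 0

0


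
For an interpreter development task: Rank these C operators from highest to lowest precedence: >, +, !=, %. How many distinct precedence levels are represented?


Looking up precedence for each operator:
  > -> precedence 4
  + -> precedence 5
  != -> precedence 3
  % -> precedence 6
Sorted highest to lowest: %, +, >, !=
Distinct precedence values: [6, 5, 4, 3]
Number of distinct levels: 4

4


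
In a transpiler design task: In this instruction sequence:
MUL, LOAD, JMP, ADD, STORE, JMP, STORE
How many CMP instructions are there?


Scanning instruction sequence for CMP:
  Position 1: MUL
  Position 2: LOAD
  Position 3: JMP
  Position 4: ADD
  Position 5: STORE
  Position 6: JMP
  Position 7: STORE
Matches at positions: []
Total CMP count: 0

0


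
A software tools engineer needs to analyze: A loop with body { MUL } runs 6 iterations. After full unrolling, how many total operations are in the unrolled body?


Loop body operations: MUL (1 op per iteration)
Unrolling 6 iterations:
  Iteration 1: MUL (1 ops)
  Iteration 2: MUL (1 ops)
  Iteration 3: MUL (1 ops)
  Iteration 4: MUL (1 ops)
  Iteration 5: MUL (1 ops)
  Iteration 6: MUL (1 ops)
Total: 6 iterations * 1 ops/iter = 6 operations

6


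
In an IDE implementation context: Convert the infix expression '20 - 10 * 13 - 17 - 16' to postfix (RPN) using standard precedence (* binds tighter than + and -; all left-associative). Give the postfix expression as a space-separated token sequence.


Applying the shunting-yard algorithm:
  Operand 20 -> output
  Push '-' onto operator stack -> op-stack: [-]
  Operand 10 -> output
  Push '*' onto operator stack -> op-stack: [-, *]
  Operand 13 -> output
  See '-' (prec 1); top '*' (prec 2) >= it -> pop '*' to output
  See '-' (prec 1); top '-' (prec 1) >= it -> pop '-' to output
  Push '-' onto operator stack -> op-stack: [-]
  Operand 17 -> output
  See '-' (prec 1); top '-' (prec 1) >= it -> pop '-' to output
  Push '-' onto operator stack -> op-stack: [-]
  Operand 16 -> output
  End of input: pop '-' to output
Postfix result: 20 10 13 * - 17 - 16 -

20 10 13 * - 17 - 16 -


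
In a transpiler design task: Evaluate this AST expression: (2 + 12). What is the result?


Expression: (2 + 12)
Evaluating step by step:
  2 + 12 = 14
Result: 14

14


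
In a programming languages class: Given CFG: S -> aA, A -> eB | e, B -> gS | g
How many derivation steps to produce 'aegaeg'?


Grammar: S -> aA, A -> eB | e, B -> gS | g
Deriving 'aegaeg':
Step 1: S -> aA => aA
Step 2: A -> eB => aeB
Step 3: B -> gS => aegS
Step 4: S -> aA => aegaA
Step 5: A -> eB => aegaeB
Step 6: B -> g => aegaeg
Total derivation steps: 6

6


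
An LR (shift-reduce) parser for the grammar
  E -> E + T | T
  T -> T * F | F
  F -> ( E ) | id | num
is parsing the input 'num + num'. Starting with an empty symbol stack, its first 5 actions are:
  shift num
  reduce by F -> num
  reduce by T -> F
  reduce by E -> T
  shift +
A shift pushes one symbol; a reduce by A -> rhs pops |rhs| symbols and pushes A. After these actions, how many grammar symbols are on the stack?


Tracking the symbol stack through each action:
  Action 1: shift 'num' : push -> stack = [num] (size 1)
  Action 2: reduce by F -> num : pop 1, push F -> stack = [F] (size 1)
  Action 3: reduce by T -> F : pop 1, push T -> stack = [T] (size 1)
  Action 4: reduce by E -> T : pop 1, push E -> stack = [E] (size 1)
  Action 5: shift '+' : push -> stack = [E, +] (size 2)
Final stack size: 2

2


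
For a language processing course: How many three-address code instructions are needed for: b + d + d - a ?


Expression: b + d + d - a
Generating three-address code (respecting * over +/- precedence):
  Instruction 1: t1 = b + d
  Instruction 2: t2 = t1 + d
  Instruction 3: t3 = t2 - a
Total instructions: 3

3


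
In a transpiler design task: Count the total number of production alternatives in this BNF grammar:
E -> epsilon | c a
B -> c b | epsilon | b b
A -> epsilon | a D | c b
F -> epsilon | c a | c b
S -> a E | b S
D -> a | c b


Counting alternatives per rule:
  E: 2 alternative(s)
  B: 3 alternative(s)
  A: 3 alternative(s)
  F: 3 alternative(s)
  S: 2 alternative(s)
  D: 2 alternative(s)
Sum: 2 + 3 + 3 + 3 + 2 + 2 = 15

15


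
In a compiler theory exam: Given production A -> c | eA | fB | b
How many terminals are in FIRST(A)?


Production: A -> c | eA | fB | b
Examining each alternative for leading terminals:
  A -> c : first terminal = 'c'
  A -> eA : first terminal = 'e'
  A -> fB : first terminal = 'f'
  A -> b : first terminal = 'b'
FIRST(A) = {b, c, e, f}
Count: 4

4


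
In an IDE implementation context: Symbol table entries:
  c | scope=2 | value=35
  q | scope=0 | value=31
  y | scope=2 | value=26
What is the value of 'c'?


Searching symbol table for 'c':
  c | scope=2 | value=35 <- MATCH
  q | scope=0 | value=31
  y | scope=2 | value=26
Found 'c' at scope 2 with value 35

35


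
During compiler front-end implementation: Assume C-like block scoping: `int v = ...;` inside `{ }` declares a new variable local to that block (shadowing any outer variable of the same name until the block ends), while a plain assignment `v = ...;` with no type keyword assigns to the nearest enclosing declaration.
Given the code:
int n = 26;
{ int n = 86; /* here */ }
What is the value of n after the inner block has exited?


Analyzing scoping rules:
Outer scope: declares n = 26
Inner block: 'int n = 86;' declares a NEW n that shadows the outer one
When the block exits the inner n goes out of scope; the outer n was never modified -> 26
Result: 26

26


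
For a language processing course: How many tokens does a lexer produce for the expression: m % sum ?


Scanning 'm % sum'
Token 1: 'm' -> identifier
Token 2: '%' -> operator
Token 3: 'sum' -> identifier
Total tokens: 3

3


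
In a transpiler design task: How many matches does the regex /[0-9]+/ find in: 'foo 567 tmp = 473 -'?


Pattern: /[0-9]+/ (int literals)
Input: 'foo 567 tmp = 473 -'
Scanning for matches:
  Match 1: '567'
  Match 2: '473'
Total matches: 2

2


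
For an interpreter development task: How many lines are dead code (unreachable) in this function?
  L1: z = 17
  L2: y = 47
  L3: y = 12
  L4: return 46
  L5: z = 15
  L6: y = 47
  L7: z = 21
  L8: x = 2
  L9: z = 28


Analyzing control flow:
  L1: reachable (before return)
  L2: reachable (before return)
  L3: reachable (before return)
  L4: reachable (return statement)
  L5: DEAD (after return at L4)
  L6: DEAD (after return at L4)
  L7: DEAD (after return at L4)
  L8: DEAD (after return at L4)
  L9: DEAD (after return at L4)
Return at L4, total lines = 9
Dead lines: L5 through L9
Count: 5

5


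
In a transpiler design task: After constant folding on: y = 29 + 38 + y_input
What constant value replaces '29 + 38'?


Identifying constant sub-expression:
  Original: y = 29 + 38 + y_input
  29 and 38 are both compile-time constants
  Evaluating: 29 + 38 = 67
  After folding: y = 67 + y_input

67


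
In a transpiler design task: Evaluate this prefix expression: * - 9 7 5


Parsing prefix expression: * - 9 7 5
Step 1: Innermost operation '- 9 7'
  9 - 7 = 2
Step 2: Outer operation '* [2] 5'
  2 * 5 = 10

10


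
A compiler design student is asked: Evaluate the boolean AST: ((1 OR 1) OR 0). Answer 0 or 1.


Step 1: Evaluate inner node
  1 OR 1 = 1
Step 2: Evaluate root node
  1 OR 0 = 1

1


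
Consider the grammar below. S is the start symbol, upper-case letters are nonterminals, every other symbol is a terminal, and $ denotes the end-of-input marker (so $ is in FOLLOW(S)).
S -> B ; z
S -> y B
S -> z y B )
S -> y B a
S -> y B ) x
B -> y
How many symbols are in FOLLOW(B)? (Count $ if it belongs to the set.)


S is the start symbol and does not occur in any rule body, so FOLLOW(S) = {$}.
Examining every occurrence of B in a rule body:
  S -> B ; z : B is followed by terminal ';' -> add ';'
  S -> y B : B is at the right end -> add FOLLOW(S) = {$}
  S -> z y B ) : B is followed by terminal ')' -> add ')'
  S -> y B a : B is followed by terminal 'a' -> add 'a'
  S -> y B ) x : B is followed by terminal ')' -> add ')' (already in the set)
  B -> y : B does not occur in the body -> contributes nothing
FOLLOW(B) = {), ;, a, $}
Count: 4

4


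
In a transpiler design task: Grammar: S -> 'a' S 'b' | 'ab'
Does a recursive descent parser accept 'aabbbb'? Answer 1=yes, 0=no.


Grammar accepts strings of the form a^n b^n (n >= 1)
Word: 'aabbbb'
Counting: 2 a's and 4 b's
Check: 2 == 4? No
Mismatch: a-count != b-count
Rejected

0


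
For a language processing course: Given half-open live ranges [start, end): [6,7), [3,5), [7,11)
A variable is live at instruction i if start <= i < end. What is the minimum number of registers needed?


Live ranges:
  Var0: [6, 7)
  Var1: [3, 5)
  Var2: [7, 11)
Sweep-line events (position, delta, active):
  pos=3 start -> active=1
  pos=5 end -> active=0
  pos=6 start -> active=1
  pos=7 end -> active=0
  pos=7 start -> active=1
  pos=11 end -> active=0
Maximum simultaneous active: 1
Minimum registers needed: 1

1


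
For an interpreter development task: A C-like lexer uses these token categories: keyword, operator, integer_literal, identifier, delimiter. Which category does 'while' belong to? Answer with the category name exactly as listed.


Token: 'while'
Checking categories:
  identifier: no
  integer_literal: no
  operator: no
  keyword: YES
  delimiter: no
Category: keyword

keyword


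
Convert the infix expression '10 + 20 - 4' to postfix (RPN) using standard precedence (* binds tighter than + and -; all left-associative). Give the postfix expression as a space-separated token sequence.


Applying the shunting-yard algorithm:
  Operand 10 -> output
  Push '+' onto operator stack -> op-stack: [+]
  Operand 20 -> output
  See '-' (prec 1); top '+' (prec 1) >= it -> pop '+' to output
  Push '-' onto operator stack -> op-stack: [-]
  Operand 4 -> output
  End of input: pop '-' to output
Postfix result: 10 20 + 4 -

10 20 + 4 -


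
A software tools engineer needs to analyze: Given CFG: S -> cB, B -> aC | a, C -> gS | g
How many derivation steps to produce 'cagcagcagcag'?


Grammar: S -> cB, B -> aC | a, C -> gS | g
Deriving 'cagcagcagcag':
Step 1: S -> cB => cB
Step 2: B -> aC => caC
Step 3: C -> gS => cagS
Step 4: S -> cB => cagcB
Step 5: B -> aC => cagcaC
Step 6: C -> gS => cagcagS
Step 7: S -> cB => cagcagcB
Step 8: B -> aC => cagcagcaC
Step 9: C -> gS => cagcagcagS
Step 10: S -> cB => cagcagcagcB
Step 11: B -> aC => cagcagcagcaC
Step 12: C -> g => cagcagcagcag
Total derivation steps: 12

12


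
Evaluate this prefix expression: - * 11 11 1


Parsing prefix expression: - * 11 11 1
Step 1: Innermost operation '* 11 11'
  11 * 11 = 121
Step 2: Outer operation '- [121] 1'
  121 - 1 = 120

120


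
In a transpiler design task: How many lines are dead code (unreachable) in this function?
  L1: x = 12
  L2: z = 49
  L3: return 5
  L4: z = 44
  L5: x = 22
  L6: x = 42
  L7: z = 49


Analyzing control flow:
  L1: reachable (before return)
  L2: reachable (before return)
  L3: reachable (return statement)
  L4: DEAD (after return at L3)
  L5: DEAD (after return at L3)
  L6: DEAD (after return at L3)
  L7: DEAD (after return at L3)
Return at L3, total lines = 7
Dead lines: L4 through L7
Count: 4

4


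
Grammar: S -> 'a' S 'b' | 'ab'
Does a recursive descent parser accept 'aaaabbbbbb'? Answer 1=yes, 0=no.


Grammar accepts strings of the form a^n b^n (n >= 1)
Word: 'aaaabbbbbb'
Counting: 4 a's and 6 b's
Check: 4 == 6? No
Mismatch: a-count != b-count
Rejected

0


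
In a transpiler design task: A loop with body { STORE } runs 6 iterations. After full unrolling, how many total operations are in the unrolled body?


Loop body operations: STORE (1 op per iteration)
Unrolling 6 iterations:
  Iteration 1: STORE (1 ops)
  Iteration 2: STORE (1 ops)
  Iteration 3: STORE (1 ops)
  Iteration 4: STORE (1 ops)
  Iteration 5: STORE (1 ops)
  Iteration 6: STORE (1 ops)
Total: 6 iterations * 1 ops/iter = 6 operations

6


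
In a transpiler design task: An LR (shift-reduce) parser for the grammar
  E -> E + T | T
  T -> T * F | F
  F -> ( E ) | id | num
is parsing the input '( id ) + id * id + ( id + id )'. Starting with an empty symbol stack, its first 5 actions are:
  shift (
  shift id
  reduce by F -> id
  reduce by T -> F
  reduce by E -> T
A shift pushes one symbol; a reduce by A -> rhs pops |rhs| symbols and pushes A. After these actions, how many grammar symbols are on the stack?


Tracking the symbol stack through each action:
  Action 1: shift '(' : push -> stack = [(] (size 1)
  Action 2: shift 'id' : push -> stack = [(, id] (size 2)
  Action 3: reduce by F -> id : pop 1, push F -> stack = [(, F] (size 2)
  Action 4: reduce by T -> F : pop 1, push T -> stack = [(, T] (size 2)
  Action 5: reduce by E -> T : pop 1, push E -> stack = [(, E] (size 2)
Final stack size: 2

2


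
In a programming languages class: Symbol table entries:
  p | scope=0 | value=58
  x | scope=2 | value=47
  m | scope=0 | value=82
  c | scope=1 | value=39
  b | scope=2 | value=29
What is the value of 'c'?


Searching symbol table for 'c':
  p | scope=0 | value=58
  x | scope=2 | value=47
  m | scope=0 | value=82
  c | scope=1 | value=39 <- MATCH
  b | scope=2 | value=29
Found 'c' at scope 1 with value 39

39


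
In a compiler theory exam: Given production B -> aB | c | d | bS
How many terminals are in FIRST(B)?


Production: B -> aB | c | d | bS
Examining each alternative for leading terminals:
  B -> aB : first terminal = 'a'
  B -> c : first terminal = 'c'
  B -> d : first terminal = 'd'
  B -> bS : first terminal = 'b'
FIRST(B) = {a, b, c, d}
Count: 4

4


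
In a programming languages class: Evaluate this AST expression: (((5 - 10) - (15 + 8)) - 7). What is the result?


Expression: (((5 - 10) - (15 + 8)) - 7)
Evaluating step by step:
  5 - 10 = -5
  15 + 8 = 23
  -5 - 23 = -28
  -28 - 7 = -35
Result: -35

-35


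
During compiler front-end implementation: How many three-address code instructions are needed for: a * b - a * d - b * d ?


Expression: a * b - a * d - b * d
Generating three-address code (respecting * over +/- precedence):
  Instruction 1: t1 = a * b
  Instruction 2: t2 = a * d
  Instruction 3: t3 = b * d
  Instruction 4: t4 = t1 - t2
  Instruction 5: t5 = t4 - t3
Total instructions: 5

5


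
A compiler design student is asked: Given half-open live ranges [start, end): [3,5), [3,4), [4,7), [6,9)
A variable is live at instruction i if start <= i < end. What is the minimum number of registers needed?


Live ranges:
  Var0: [3, 5)
  Var1: [3, 4)
  Var2: [4, 7)
  Var3: [6, 9)
Sweep-line events (position, delta, active):
  pos=3 start -> active=1
  pos=3 start -> active=2
  pos=4 end -> active=1
  pos=4 start -> active=2
  pos=5 end -> active=1
  pos=6 start -> active=2
  pos=7 end -> active=1
  pos=9 end -> active=0
Maximum simultaneous active: 2
Minimum registers needed: 2

2


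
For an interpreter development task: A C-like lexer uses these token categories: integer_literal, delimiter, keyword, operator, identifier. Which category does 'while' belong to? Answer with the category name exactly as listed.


Token: 'while'
Checking categories:
  identifier: no
  integer_literal: no
  operator: no
  keyword: YES
  delimiter: no
Category: keyword

keyword


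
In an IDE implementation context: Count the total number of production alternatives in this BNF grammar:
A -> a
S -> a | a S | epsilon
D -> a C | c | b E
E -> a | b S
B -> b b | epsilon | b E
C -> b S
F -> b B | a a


Counting alternatives per rule:
  A: 1 alternative(s)
  S: 3 alternative(s)
  D: 3 alternative(s)
  E: 2 alternative(s)
  B: 3 alternative(s)
  C: 1 alternative(s)
  F: 2 alternative(s)
Sum: 1 + 3 + 3 + 2 + 3 + 1 + 2 = 15

15


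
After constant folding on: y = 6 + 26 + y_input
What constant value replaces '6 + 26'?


Identifying constant sub-expression:
  Original: y = 6 + 26 + y_input
  6 and 26 are both compile-time constants
  Evaluating: 6 + 26 = 32
  After folding: y = 32 + y_input

32


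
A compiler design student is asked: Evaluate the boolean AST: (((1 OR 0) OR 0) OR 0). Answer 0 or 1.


Step 1: Evaluate inner node
  1 OR 0 = 1
Step 2: Evaluate next node
  1 OR 0 = 1
Step 3: Evaluate root node
  1 OR 0 = 1

1


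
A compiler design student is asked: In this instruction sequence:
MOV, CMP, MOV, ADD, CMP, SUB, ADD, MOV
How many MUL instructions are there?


Scanning instruction sequence for MUL:
  Position 1: MOV
  Position 2: CMP
  Position 3: MOV
  Position 4: ADD
  Position 5: CMP
  Position 6: SUB
  Position 7: ADD
  Position 8: MOV
Matches at positions: []
Total MUL count: 0

0


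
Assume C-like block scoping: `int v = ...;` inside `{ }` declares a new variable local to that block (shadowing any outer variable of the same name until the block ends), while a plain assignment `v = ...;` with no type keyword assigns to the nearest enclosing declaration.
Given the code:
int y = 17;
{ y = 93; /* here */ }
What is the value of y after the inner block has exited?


Analyzing scoping rules:
Outer scope: declares y = 17
Inner block: 'y = 93;' has no type keyword, so it is an assignment to the outer y (no shadowing)
The assignment changed the outer variable itself, so the new value persists after the block -> 93
Result: 93

93


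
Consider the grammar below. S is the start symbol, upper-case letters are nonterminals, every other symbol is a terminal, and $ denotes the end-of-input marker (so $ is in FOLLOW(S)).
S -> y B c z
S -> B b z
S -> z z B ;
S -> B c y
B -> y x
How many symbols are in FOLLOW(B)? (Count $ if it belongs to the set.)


S is the start symbol and does not occur in any rule body, so FOLLOW(S) = {$}.
Examining every occurrence of B in a rule body:
  S -> y B c z : B is followed by terminal 'c' -> add 'c'
  S -> B b z : B is followed by terminal 'b' -> add 'b'
  S -> z z B ; : B is followed by terminal ';' -> add ';'
  S -> B c y : B is followed by terminal 'c' -> add 'c' (already in the set)
  B -> y x : B does not occur in the body -> contributes nothing
FOLLOW(B) = {;, b, c}
Count: 3

3


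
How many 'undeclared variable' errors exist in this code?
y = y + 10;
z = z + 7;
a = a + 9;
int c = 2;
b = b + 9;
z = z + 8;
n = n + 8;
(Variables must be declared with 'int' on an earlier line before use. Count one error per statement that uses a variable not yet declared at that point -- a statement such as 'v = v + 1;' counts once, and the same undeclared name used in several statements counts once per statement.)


Scanning code line by line:
  Line 1: use 'y' -> ERROR (undeclared)
  Line 2: use 'z' -> ERROR (undeclared)
  Line 3: use 'a' -> ERROR (undeclared)
  Line 4: declare 'c' -> declared = ['c']
  Line 5: use 'b' -> ERROR (undeclared)
  Line 6: use 'z' -> ERROR (undeclared)
  Line 7: use 'n' -> ERROR (undeclared)
Total undeclared variable errors: 6

6


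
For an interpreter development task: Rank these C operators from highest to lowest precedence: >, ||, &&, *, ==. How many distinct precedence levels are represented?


Looking up precedence for each operator:
  > -> precedence 4
  || -> precedence 1
  && -> precedence 2
  * -> precedence 6
  == -> precedence 3
Sorted highest to lowest: *, >, ==, &&, ||
Distinct precedence values: [6, 4, 3, 2, 1]
Number of distinct levels: 5

5


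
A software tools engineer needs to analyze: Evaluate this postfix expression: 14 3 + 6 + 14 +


Processing tokens left to right:
Push 14, Push 3
Pop 14 and 3, compute 14 + 3 = 17, push 17
Push 6
Pop 17 and 6, compute 17 + 6 = 23, push 23
Push 14
Pop 23 and 14, compute 23 + 14 = 37, push 37
Stack result: 37

37


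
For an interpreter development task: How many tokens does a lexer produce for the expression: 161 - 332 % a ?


Scanning '161 - 332 % a'
Token 1: '161' -> integer_literal
Token 2: '-' -> operator
Token 3: '332' -> integer_literal
Token 4: '%' -> operator
Token 5: 'a' -> identifier
Total tokens: 5

5


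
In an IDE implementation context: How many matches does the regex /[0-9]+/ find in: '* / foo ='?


Pattern: /[0-9]+/ (int literals)
Input: '* / foo ='
Scanning for matches:
Total matches: 0

0


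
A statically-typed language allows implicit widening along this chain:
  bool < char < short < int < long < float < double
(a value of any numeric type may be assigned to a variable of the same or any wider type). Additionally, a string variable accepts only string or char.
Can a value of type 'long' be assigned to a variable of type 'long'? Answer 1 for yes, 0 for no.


Target variable type: long
Source value type: long
Numeric ranks: long=4, long=4
Widening allowed iff rank(source) <= rank(target): 4 <= 4? Yes
Result: 1

1


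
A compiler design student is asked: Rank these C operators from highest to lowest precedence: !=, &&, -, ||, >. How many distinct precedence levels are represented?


Looking up precedence for each operator:
  != -> precedence 3
  && -> precedence 2
  - -> precedence 5
  || -> precedence 1
  > -> precedence 4
Sorted highest to lowest: -, >, !=, &&, ||
Distinct precedence values: [5, 4, 3, 2, 1]
Number of distinct levels: 5

5


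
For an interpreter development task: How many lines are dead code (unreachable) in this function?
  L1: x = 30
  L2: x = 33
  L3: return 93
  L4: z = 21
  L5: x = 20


Analyzing control flow:
  L1: reachable (before return)
  L2: reachable (before return)
  L3: reachable (return statement)
  L4: DEAD (after return at L3)
  L5: DEAD (after return at L3)
Return at L3, total lines = 5
Dead lines: L4 through L5
Count: 2

2


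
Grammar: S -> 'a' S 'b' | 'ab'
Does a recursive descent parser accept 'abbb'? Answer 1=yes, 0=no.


Grammar accepts strings of the form a^n b^n (n >= 1)
Word: 'abbb'
Counting: 1 a's and 3 b's
Check: 1 == 3? No
Mismatch: a-count != b-count
Rejected

0


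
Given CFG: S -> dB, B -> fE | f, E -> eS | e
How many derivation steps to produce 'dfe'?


Grammar: S -> dB, B -> fE | f, E -> eS | e
Deriving 'dfe':
Step 1: S -> dB => dB
Step 2: B -> fE => dfE
Step 3: E -> e => dfe
Total derivation steps: 3

3


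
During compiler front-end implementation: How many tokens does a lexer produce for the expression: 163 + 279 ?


Scanning '163 + 279'
Token 1: '163' -> integer_literal
Token 2: '+' -> operator
Token 3: '279' -> integer_literal
Total tokens: 3

3


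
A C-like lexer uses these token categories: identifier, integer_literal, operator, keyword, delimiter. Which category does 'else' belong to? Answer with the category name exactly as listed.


Token: 'else'
Checking categories:
  identifier: no
  integer_literal: no
  operator: no
  keyword: YES
  delimiter: no
Category: keyword

keyword


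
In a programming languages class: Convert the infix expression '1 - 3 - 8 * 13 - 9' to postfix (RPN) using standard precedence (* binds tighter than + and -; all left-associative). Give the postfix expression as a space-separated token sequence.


Applying the shunting-yard algorithm:
  Operand 1 -> output
  Push '-' onto operator stack -> op-stack: [-]
  Operand 3 -> output
  See '-' (prec 1); top '-' (prec 1) >= it -> pop '-' to output
  Push '-' onto operator stack -> op-stack: [-]
  Operand 8 -> output
  Push '*' onto operator stack -> op-stack: [-, *]
  Operand 13 -> output
  See '-' (prec 1); top '*' (prec 2) >= it -> pop '*' to output
  See '-' (prec 1); top '-' (prec 1) >= it -> pop '-' to output
  Push '-' onto operator stack -> op-stack: [-]
  Operand 9 -> output
  End of input: pop '-' to output
Postfix result: 1 3 - 8 13 * - 9 -

1 3 - 8 13 * - 9 -


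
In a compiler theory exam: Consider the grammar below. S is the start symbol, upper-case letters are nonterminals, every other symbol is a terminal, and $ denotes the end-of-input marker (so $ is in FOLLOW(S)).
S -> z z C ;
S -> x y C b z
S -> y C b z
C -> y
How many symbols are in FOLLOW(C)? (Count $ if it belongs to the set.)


S is the start symbol and does not occur in any rule body, so FOLLOW(S) = {$}.
Examining every occurrence of C in a rule body:
  S -> z z C ; : C is followed by terminal ';' -> add ';'
  S -> x y C b z : C is followed by terminal 'b' -> add 'b'
  S -> y C b z : C is followed by terminal 'b' -> add 'b' (already in the set)
  C -> y : C does not occur in the body -> contributes nothing
FOLLOW(C) = {;, b}
Count: 2

2


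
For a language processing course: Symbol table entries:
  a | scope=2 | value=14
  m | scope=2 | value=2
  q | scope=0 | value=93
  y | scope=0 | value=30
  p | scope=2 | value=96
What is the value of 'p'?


Searching symbol table for 'p':
  a | scope=2 | value=14
  m | scope=2 | value=2
  q | scope=0 | value=93
  y | scope=0 | value=30
  p | scope=2 | value=96 <- MATCH
Found 'p' at scope 2 with value 96

96


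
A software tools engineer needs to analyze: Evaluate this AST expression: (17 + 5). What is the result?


Expression: (17 + 5)
Evaluating step by step:
  17 + 5 = 22
Result: 22

22


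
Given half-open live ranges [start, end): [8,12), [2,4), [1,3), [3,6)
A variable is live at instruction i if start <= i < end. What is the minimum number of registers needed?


Live ranges:
  Var0: [8, 12)
  Var1: [2, 4)
  Var2: [1, 3)
  Var3: [3, 6)
Sweep-line events (position, delta, active):
  pos=1 start -> active=1
  pos=2 start -> active=2
  pos=3 end -> active=1
  pos=3 start -> active=2
  pos=4 end -> active=1
  pos=6 end -> active=0
  pos=8 start -> active=1
  pos=12 end -> active=0
Maximum simultaneous active: 2
Minimum registers needed: 2

2


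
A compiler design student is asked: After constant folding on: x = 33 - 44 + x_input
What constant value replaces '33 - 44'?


Identifying constant sub-expression:
  Original: x = 33 - 44 + x_input
  33 and 44 are both compile-time constants
  Evaluating: 33 - 44 = -11
  After folding: x = -11 + x_input

-11


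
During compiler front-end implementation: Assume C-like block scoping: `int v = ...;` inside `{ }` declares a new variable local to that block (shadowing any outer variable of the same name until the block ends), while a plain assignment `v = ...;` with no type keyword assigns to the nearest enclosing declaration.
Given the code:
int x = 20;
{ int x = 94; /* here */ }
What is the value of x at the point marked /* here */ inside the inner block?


Analyzing scoping rules:
Outer scope: declares x = 20
Inner block: 'int x = 94;' declares a NEW x that shadows the outer one
Inside the block the inner declaration is in scope -> 94
Result: 94

94


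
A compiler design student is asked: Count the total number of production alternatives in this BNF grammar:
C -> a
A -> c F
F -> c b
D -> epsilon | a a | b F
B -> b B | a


Counting alternatives per rule:
  C: 1 alternative(s)
  A: 1 alternative(s)
  F: 1 alternative(s)
  D: 3 alternative(s)
  B: 2 alternative(s)
Sum: 1 + 1 + 1 + 3 + 2 = 8

8
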